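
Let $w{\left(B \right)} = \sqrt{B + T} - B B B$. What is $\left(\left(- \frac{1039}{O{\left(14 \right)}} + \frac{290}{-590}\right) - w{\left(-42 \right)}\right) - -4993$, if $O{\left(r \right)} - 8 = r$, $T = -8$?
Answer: $- \frac{89747249}{1298} - 5 i \sqrt{2} \approx -69143.0 - 7.0711 i$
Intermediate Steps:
$O{\left(r \right)} = 8 + r$
$w{\left(B \right)} = \sqrt{-8 + B} - B^{3}$ ($w{\left(B \right)} = \sqrt{B - 8} - B B B = \sqrt{-8 + B} - B^{2} B = \sqrt{-8 + B} - B^{3}$)
$\left(\left(- \frac{1039}{O{\left(14 \right)}} + \frac{290}{-590}\right) - w{\left(-42 \right)}\right) - -4993 = \left(\left(- \frac{1039}{8 + 14} + \frac{290}{-590}\right) - \left(\sqrt{-8 - 42} - \left(-42\right)^{3}\right)\right) - -4993 = \left(\left(- \frac{1039}{22} + 290 \left(- \frac{1}{590}\right)\right) - \left(\sqrt{-50} - -74088\right)\right) + 4993 = \left(\left(\left(-1039\right) \frac{1}{22} - \frac{29}{59}\right) - \left(5 i \sqrt{2} + 74088\right)\right) + 4993 = \left(\left(- \frac{1039}{22} - \frac{29}{59}\right) - \left(74088 + 5 i \sqrt{2}\right)\right) + 4993 = \left(- \frac{61939}{1298} - \left(74088 + 5 i \sqrt{2}\right)\right) + 4993 = \left(- \frac{96228163}{1298} - 5 i \sqrt{2}\right) + 4993 = - \frac{89747249}{1298} - 5 i \sqrt{2}$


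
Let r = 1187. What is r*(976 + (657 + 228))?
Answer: 2209007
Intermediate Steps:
r*(976 + (657 + 228)) = 1187*(976 + (657 + 228)) = 1187*(976 + 885) = 1187*1861 = 2209007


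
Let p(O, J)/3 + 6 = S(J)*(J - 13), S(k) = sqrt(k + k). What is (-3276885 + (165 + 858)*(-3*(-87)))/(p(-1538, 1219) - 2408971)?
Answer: 7250772629298/5771314767409 + 10889753076*sqrt(2438)/5771314767409 ≈ 1.3495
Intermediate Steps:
S(k) = sqrt(2)*sqrt(k) (S(k) = sqrt(2*k) = sqrt(2)*sqrt(k))
p(O, J) = -18 + 3*sqrt(2)*sqrt(J)*(-13 + J) (p(O, J) = -18 + 3*((sqrt(2)*sqrt(J))*(J - 13)) = -18 + 3*((sqrt(2)*sqrt(J))*(-13 + J)) = -18 + 3*(sqrt(2)*sqrt(J)*(-13 + J)) = -18 + 3*sqrt(2)*sqrt(J)*(-13 + J))
(-3276885 + (165 + 858)*(-3*(-87)))/(p(-1538, 1219) - 2408971) = (-3276885 + (165 + 858)*(-3*(-87)))/((-18 - 39*sqrt(2)*sqrt(1219) + 3*sqrt(2)*1219**(3/2)) - 2408971) = (-3276885 + 1023*261)/((-18 - 39*sqrt(2438) + 3*sqrt(2)*(1219*sqrt(1219))) - 2408971) = (-3276885 + 267003)/((-18 - 39*sqrt(2438) + 3657*sqrt(2438)) - 2408971) = -3009882/((-18 + 3618*sqrt(2438)) - 2408971) = -3009882/(-2408989 + 3618*sqrt(2438))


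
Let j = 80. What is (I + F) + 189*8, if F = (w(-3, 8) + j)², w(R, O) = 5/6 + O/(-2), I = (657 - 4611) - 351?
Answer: 111973/36 ≈ 3110.4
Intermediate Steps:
I = -4305 (I = -3954 - 351 = -4305)
w(R, O) = ⅚ - O/2 (w(R, O) = 5*(⅙) + O*(-½) = ⅚ - O/2)
F = 212521/36 (F = ((⅚ - ½*8) + 80)² = ((⅚ - 4) + 80)² = (-19/6 + 80)² = (461/6)² = 212521/36 ≈ 5903.4)
(I + F) + 189*8 = (-4305 + 212521/36) + 189*8 = 57541/36 + 1512 = 111973/36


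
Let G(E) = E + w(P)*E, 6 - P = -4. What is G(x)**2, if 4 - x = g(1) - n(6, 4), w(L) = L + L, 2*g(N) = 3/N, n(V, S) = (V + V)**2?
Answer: 37859409/4 ≈ 9.4648e+6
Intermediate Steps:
P = 10 (P = 6 - 1*(-4) = 6 + 4 = 10)
n(V, S) = 4*V**2 (n(V, S) = (2*V)**2 = 4*V**2)
g(N) = 3/(2*N) (g(N) = (3/N)/2 = 3/(2*N))
w(L) = 2*L
x = 293/2 (x = 4 - ((3/2)/1 - 4*6**2) = 4 - ((3/2)*1 - 4*36) = 4 - (3/2 - 1*144) = 4 - (3/2 - 144) = 4 - 1*(-285/2) = 4 + 285/2 = 293/2 ≈ 146.50)
G(E) = 21*E (G(E) = E + (2*10)*E = E + 20*E = 21*E)
G(x)**2 = (21*(293/2))**2 = (6153/2)**2 = 37859409/4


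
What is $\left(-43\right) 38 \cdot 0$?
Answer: $0$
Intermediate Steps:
$\left(-43\right) 38 \cdot 0 = \left(-1634\right) 0 = 0$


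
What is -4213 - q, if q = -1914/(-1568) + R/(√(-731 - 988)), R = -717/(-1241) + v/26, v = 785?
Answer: -3303949/784 + 992827*I*√191/18488418 ≈ -4214.2 + 0.74215*I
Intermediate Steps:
R = 992827/32266 (R = -717/(-1241) + 785/26 = -717*(-1/1241) + 785*(1/26) = 717/1241 + 785/26 = 992827/32266 ≈ 30.770)
q = 957/784 - 992827*I*√191/18488418 (q = -1914/(-1568) + 992827/(32266*(√(-731 - 988))) = -1914*(-1/1568) + 992827/(32266*(√(-1719))) = 957/784 + 992827/(32266*((3*I*√191))) = 957/784 + 992827*(-I*√191/573)/32266 = 957/784 - 992827*I*√191/18488418 ≈ 1.2207 - 0.74215*I)
-4213 - q = -4213 - (957/784 - 992827*I*√191/18488418) = -4213 + (-957/784 + 992827*I*√191/18488418) = -3303949/784 + 992827*I*√191/18488418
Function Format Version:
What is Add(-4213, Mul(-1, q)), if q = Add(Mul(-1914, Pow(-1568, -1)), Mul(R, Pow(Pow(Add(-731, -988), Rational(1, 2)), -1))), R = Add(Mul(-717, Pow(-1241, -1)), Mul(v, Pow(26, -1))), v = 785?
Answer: Add(Rational(-3303949, 784), Mul(Rational(992827, 18488418), I, Pow(191, Rational(1, 2)))) ≈ Add(-4214.2, Mul(0.74215, I))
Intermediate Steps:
R = Rational(992827, 32266) (R = Add(Mul(-717, Pow(-1241, -1)), Mul(785, Pow(26, -1))) = Add(Mul(-717, Rational(-1, 1241)), Mul(785, Rational(1, 26))) = Add(Rational(717, 1241), Rational(785, 26)) = Rational(992827, 32266) ≈ 30.770)
q = Add(Rational(957, 784), Mul(Rational(-992827, 18488418), I, Pow(191, Rational(1, 2)))) (q = Add(Mul(-1914, Pow(-1568, -1)), Mul(Rational(992827, 32266), Pow(Pow(Add(-731, -988), Rational(1, 2)), -1))) = Add(Mul(-1914, Rational(-1, 1568)), Mul(Rational(992827, 32266), Pow(Pow(-1719, Rational(1, 2)), -1))) = Add(Rational(957, 784), Mul(Rational(992827, 32266), Pow(Mul(3, I, Pow(191, Rational(1, 2))), -1))) = Add(Rational(957, 784), Mul(Rational(992827, 32266), Mul(Rational(-1, 573), I, Pow(191, Rational(1, 2))))) = Add(Rational(957, 784), Mul(Rational(-992827, 18488418), I, Pow(191, Rational(1, 2)))) ≈ Add(1.2207, Mul(-0.74215, I)))
Add(-4213, Mul(-1, q)) = Add(-4213, Mul(-1, Add(Rational(957, 784), Mul(Rational(-992827, 18488418), I, Pow(191, Rational(1, 2)))))) = Add(-4213, Add(Rational(-957, 784), Mul(Rational(992827, 18488418), I, Pow(191, Rational(1, 2))))) = Add(Rational(-3303949, 784), Mul(Rational(992827, 18488418), I, Pow(191, Rational(1, 2))))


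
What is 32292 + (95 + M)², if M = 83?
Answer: 63976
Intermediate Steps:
32292 + (95 + M)² = 32292 + (95 + 83)² = 32292 + 178² = 32292 + 31684 = 63976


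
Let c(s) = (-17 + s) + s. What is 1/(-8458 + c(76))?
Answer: -1/8323 ≈ -0.00012015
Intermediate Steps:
c(s) = -17 + 2*s
1/(-8458 + c(76)) = 1/(-8458 + (-17 + 2*76)) = 1/(-8458 + (-17 + 152)) = 1/(-8458 + 135) = 1/(-8323) = -1/8323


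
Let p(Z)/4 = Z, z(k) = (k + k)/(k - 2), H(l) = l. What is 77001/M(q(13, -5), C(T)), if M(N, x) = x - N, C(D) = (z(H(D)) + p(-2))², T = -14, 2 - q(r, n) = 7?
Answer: 410672/235 ≈ 1747.5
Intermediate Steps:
q(r, n) = -5 (q(r, n) = 2 - 1*7 = 2 - 7 = -5)
z(k) = 2*k/(-2 + k) (z(k) = (2*k)/(-2 + k) = 2*k/(-2 + k))
p(Z) = 4*Z
C(D) = (-8 + 2*D/(-2 + D))² (C(D) = (2*D/(-2 + D) + 4*(-2))² = (2*D/(-2 + D) - 8)² = (-8 + 2*D/(-2 + D))²)
77001/M(q(13, -5), C(T)) = 77001/(4*(8 - 3*(-14))²/(-2 - 14)² - 1*(-5)) = 77001/(4*(8 + 42)²/(-16)² + 5) = 77001/(4*(1/256)*50² + 5) = 77001/(4*(1/256)*2500 + 5) = 77001/(625/16 + 5) = 77001/(705/16) = 77001*(16/705) = 410672/235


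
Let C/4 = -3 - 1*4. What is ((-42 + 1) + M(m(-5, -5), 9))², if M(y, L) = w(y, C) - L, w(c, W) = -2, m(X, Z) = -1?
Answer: 2704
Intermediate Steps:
C = -28 (C = 4*(-3 - 1*4) = 4*(-3 - 4) = 4*(-7) = -28)
M(y, L) = -2 - L
((-42 + 1) + M(m(-5, -5), 9))² = ((-42 + 1) + (-2 - 1*9))² = (-41 + (-2 - 9))² = (-41 - 11)² = (-52)² = 2704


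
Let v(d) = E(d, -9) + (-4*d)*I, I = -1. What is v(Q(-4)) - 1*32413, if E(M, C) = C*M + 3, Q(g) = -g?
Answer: -32430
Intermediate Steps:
E(M, C) = 3 + C*M
v(d) = 3 - 5*d (v(d) = (3 - 9*d) - 4*d*(-1) = (3 - 9*d) + 4*d = 3 - 5*d)
v(Q(-4)) - 1*32413 = (3 - (-5)*(-4)) - 1*32413 = (3 - 5*4) - 32413 = (3 - 20) - 32413 = -17 - 32413 = -32430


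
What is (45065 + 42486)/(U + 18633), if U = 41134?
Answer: 87551/59767 ≈ 1.4649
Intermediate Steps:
(45065 + 42486)/(U + 18633) = (45065 + 42486)/(41134 + 18633) = 87551/59767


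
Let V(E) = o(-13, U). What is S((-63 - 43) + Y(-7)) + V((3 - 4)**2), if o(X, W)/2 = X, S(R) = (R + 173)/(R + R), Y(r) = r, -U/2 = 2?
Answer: -2968/113 ≈ -26.265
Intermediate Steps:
U = -4 (U = -2*2 = -4)
S(R) = (173 + R)/(2*R) (S(R) = (173 + R)/((2*R)) = (173 + R)*(1/(2*R)) = (173 + R)/(2*R))
o(X, W) = 2*X
V(E) = -26 (V(E) = 2*(-13) = -26)
S((-63 - 43) + Y(-7)) + V((3 - 4)**2) = (173 + ((-63 - 43) - 7))/(2*((-63 - 43) - 7)) - 26 = (173 + (-106 - 7))/(2*(-106 - 7)) - 26 = (1/2)*(173 - 113)/(-113) - 26 = (1/2)*(-1/113)*60 - 26 = -30/113 - 26 = -2968/113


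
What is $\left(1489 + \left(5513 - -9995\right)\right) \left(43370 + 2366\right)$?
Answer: $777374792$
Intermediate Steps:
$\left(1489 + \left(5513 - -9995\right)\right) \left(43370 + 2366\right) = \left(1489 + \left(5513 + 9995\right)\right) 45736 = \left(1489 + 15508\right) 45736 = 16997 \cdot 45736 = 777374792$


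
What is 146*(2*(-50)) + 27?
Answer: -14573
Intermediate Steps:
146*(2*(-50)) + 27 = 146*(-100) + 27 = -14600 + 27 = -14573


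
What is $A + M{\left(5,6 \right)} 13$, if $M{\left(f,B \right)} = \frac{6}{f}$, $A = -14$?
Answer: $\frac{8}{5} \approx 1.6$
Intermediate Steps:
$A + M{\left(5,6 \right)} 13 = -14 + \frac{6}{5} \cdot 13 = -14 + \frac{78}{5} = \frac{8}{5}$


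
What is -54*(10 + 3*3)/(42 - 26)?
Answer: -513/8 ≈ -64.125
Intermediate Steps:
-54*(10 + 3*3)/(42 - 26) = -54*(10 + 9)/16 = -1026/16 = -54*19/16 = -513/8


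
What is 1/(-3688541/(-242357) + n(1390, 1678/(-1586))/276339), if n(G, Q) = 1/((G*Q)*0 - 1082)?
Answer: 72464451686886/1102869325131361 ≈ 0.065705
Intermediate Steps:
n(G, Q) = -1/1082 (n(G, Q) = 1/(0 - 1082) = 1/(-1082) = -1/1082)
1/(-3688541/(-242357) + n(1390, 1678/(-1586))/276339) = 1/(-3688541/(-242357) - 1/1082/276339) = 1/(-3688541*(-1/242357) - 1/1082*1/276339) = 1/(3688541/242357 - 1/298998798) = 1/(1102869325131361/72464451686886) = 72464451686886/1102869325131361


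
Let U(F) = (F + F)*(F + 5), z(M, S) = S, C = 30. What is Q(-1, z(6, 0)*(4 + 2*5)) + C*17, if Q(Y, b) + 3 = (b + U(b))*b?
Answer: 507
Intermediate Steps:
U(F) = 2*F*(5 + F) (U(F) = (2*F)*(5 + F) = 2*F*(5 + F))
Q(Y, b) = -3 + b*(b + 2*b*(5 + b)) (Q(Y, b) = -3 + (b + 2*b*(5 + b))*b = -3 + b*(b + 2*b*(5 + b)))
Q(-1, z(6, 0)*(4 + 2*5)) + C*17 = (-3 + 2*(0*(4 + 2*5))**3 + 11*(0*(4 + 2*5))**2) + 30*17 = (-3 + 2*(0*(4 + 10))**3 + 11*(0*(4 + 10))**2) + 510 = (-3 + 2*(0*14)**3 + 11*(0*14)**2) + 510 = (-3 + 2*0**3 + 11*0**2) + 510 = (-3 + 2*0 + 11*0) + 510 = (-3 + 0 + 0) + 510 = -3 + 510 = 507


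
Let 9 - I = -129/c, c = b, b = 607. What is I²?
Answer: 31270464/368449 ≈ 84.870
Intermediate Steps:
c = 607
I = 5592/607 (I = 9 - (-129)/607 = 9 - 1*(-129/607) = 9 + 129/607 = 5592/607 ≈ 9.2125)
I² = (5592/607)² = 31270464/368449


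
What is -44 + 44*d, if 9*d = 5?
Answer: -176/9 ≈ -19.556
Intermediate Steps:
d = 5/9 (d = (1/9)*5 = 5/9 ≈ 0.55556)
-44 + 44*d = -44 + 44*(5/9) = -44 + 220/9 = -176/9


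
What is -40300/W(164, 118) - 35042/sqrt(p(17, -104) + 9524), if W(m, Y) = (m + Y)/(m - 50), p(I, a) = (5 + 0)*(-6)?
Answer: -765700/47 - 17521*sqrt(9494)/4747 ≈ -16651.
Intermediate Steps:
p(I, a) = -30 (p(I, a) = 5*(-6) = -30)
W(m, Y) = (Y + m)/(-50 + m)
-40300/W(164, 118) - 35042/sqrt(p(17, -104) + 9524) = -40300*(-50 + 164)/(118 + 164) - 35042/sqrt(-30 + 9524) = -40300/(282/114) - 35042*sqrt(9494)/9494 = -40300/((1/114)*282) - 17521*sqrt(9494)/4747 = -40300/47/19 - 17521*sqrt(9494)/4747 = -40300*19/47 - 17521*sqrt(9494)/4747 = -765700/47 - 17521*sqrt(9494)/4747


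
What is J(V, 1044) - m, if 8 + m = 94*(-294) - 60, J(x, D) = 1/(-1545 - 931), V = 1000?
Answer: 68595103/2476 ≈ 27704.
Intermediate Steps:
J(x, D) = -1/2476 (J(x, D) = 1/(-2476) = -1/2476)
m = -27704 (m = -8 + (94*(-294) - 60) = -8 + (-27636 - 60) = -8 - 27696 = -27704)
J(V, 1044) - m = -1/2476 - 1*(-27704) = -1/2476 + 27704 = 68595103/2476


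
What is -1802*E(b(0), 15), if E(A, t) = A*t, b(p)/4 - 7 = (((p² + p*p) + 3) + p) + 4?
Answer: -1513680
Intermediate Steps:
b(p) = 56 + 4*p + 8*p² (b(p) = 28 + 4*((((p² + p*p) + 3) + p) + 4) = 28 + 4*((((p² + p²) + 3) + p) + 4) = 28 + 4*(((2*p² + 3) + p) + 4) = 28 + 4*(((3 + 2*p²) + p) + 4) = 28 + 4*((3 + p + 2*p²) + 4) = 28 + 4*(7 + p + 2*p²) = 28 + (28 + 4*p + 8*p²) = 56 + 4*p + 8*p²)
-1802*E(b(0), 15) = -1802*(56 + 4*0 + 8*0²)*15 = -1802*(56 + 0 + 8*0)*15 = -1802*(56 + 0 + 0)*15 = -100912*15 = -1802*840 = -1513680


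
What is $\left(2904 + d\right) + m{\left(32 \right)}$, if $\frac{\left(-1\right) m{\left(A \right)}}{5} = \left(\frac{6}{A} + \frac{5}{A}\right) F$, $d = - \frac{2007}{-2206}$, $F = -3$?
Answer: $\frac{102713691}{35296} \approx 2910.1$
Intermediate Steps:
$d = \frac{2007}{2206}$ ($d = \left(-2007\right) \left(- \frac{1}{2206}\right) = \frac{2007}{2206} \approx 0.90979$)
$m{\left(A \right)} = \frac{165}{A}$ ($m{\left(A \right)} = - 5 \left(\frac{6}{A} + \frac{5}{A}\right) \left(-3\right) = - 5 \frac{11}{A} \left(-3\right) = - 5 \left(- \frac{33}{A}\right) = \frac{165}{A}$)
$\left(2904 + d\right) + m{\left(32 \right)} = \left(2904 + \frac{2007}{2206}\right) + \frac{165}{32} = \frac{6408231}{2206} + 165 \cdot \frac{1}{32} = \frac{6408231}{2206} + \frac{165}{32} = \frac{102713691}{35296}$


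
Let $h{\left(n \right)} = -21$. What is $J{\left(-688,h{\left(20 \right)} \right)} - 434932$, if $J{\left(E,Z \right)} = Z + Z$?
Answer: $-434974$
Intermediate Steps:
$J{\left(E,Z \right)} = 2 Z$
$J{\left(-688,h{\left(20 \right)} \right)} - 434932 = 2 \left(-21\right) - 434932 = -42 - 434932 = -434974$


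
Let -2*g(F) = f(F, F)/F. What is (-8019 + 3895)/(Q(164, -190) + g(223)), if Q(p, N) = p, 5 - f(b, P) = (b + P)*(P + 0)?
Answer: -1839304/172597 ≈ -10.657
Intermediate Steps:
f(b, P) = 5 - P*(P + b) (f(b, P) = 5 - (b + P)*(P + 0) = 5 - (P + b)*P = 5 - P*(P + b))
g(F) = -(5 - 2*F²)/(2*F) (g(F) = -(5 - F² - F*F)/(2*F) = -(5 - F² - F²)/(2*F) = -(5 - 2*F²)/(2*F))
(-8019 + 3895)/(Q(164, -190) + g(223)) = (-8019 + 3895)/(164 + (223 - 5/2/223)) = -4124/(164 + (223 - 5/2*1/223)) = -4124/(164 + (223 - 5/446)) = -4124/(164 + 99453/446) = -4124/172597/446 = -4124*446/172597 = -1839304/172597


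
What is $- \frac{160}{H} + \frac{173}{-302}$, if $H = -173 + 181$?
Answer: $- \frac{6213}{302} \approx -20.573$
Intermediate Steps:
$H = 8$
$- \frac{160}{H} + \frac{173}{-302} = - \frac{160}{8} + \frac{173}{-302} = \left(-160\right) \frac{1}{8} + 173 \left(- \frac{1}{302}\right) = -20 - \frac{173}{302} = - \frac{6213}{302}$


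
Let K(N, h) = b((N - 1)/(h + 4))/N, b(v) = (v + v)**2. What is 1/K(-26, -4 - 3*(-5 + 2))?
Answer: -13/18 ≈ -0.72222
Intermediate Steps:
b(v) = 4*v**2 (b(v) = (2*v)**2 = 4*v**2)
K(N, h) = 4*(-1 + N)**2/(N*(4 + h)**2) (K(N, h) = (4*((N - 1)/(h + 4))**2)/N = (4*((-1 + N)/(4 + h))**2)/N = (4*((-1 + N)**2/(4 + h)**2))/N = (4*(-1 + N)**2/(4 + h)**2)/N = 4*(-1 + N)**2/(N*(4 + h)**2))
1/K(-26, -4 - 3*(-5 + 2)) = 1/(4*(-1 - 26)**2/(-26*(4 + (-4 - 3*(-5 + 2)))**2)) = 1/(4*(-1/26)*(-27)**2/(4 + (-4 - 3*(-3)))**2) = 1/(4*(-1/26)*729/(4 + (-4 - 1*(-9)))**2) = 1/(4*(-1/26)*729/(4 + (-4 + 9))**2) = 1/(4*(-1/26)*729/(4 + 5)**2) = 1/(4*(-1/26)*729/9**2) = 1/(4*(-1/26)*729*(1/81)) = 1/(-18/13) = -13/18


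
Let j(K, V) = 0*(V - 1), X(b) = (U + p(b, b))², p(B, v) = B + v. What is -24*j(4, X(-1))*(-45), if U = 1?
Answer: 0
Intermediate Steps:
X(b) = (1 + 2*b)² (X(b) = (1 + (b + b))² = (1 + 2*b)²)
j(K, V) = 0 (j(K, V) = 0*(-1 + V) = 0)
-24*j(4, X(-1))*(-45) = -24*0*(-45) = 0*(-45) = 0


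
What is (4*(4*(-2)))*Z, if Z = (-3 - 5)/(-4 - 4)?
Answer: -32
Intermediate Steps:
Z = 1 (Z = -8/(-8) = -⅛*(-8) = 1)
(4*(4*(-2)))*Z = (4*(4*(-2)))*1 = (4*(-8))*1 = -32*1 = -32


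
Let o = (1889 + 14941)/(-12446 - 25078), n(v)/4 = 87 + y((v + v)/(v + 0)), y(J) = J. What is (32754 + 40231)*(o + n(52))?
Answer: 162290832715/6254 ≈ 2.5950e+7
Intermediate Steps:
n(v) = 356 (n(v) = 4*(87 + (v + v)/(v + 0)) = 4*(87 + (2*v)/v) = 4*(87 + 2) = 4*89 = 356)
o = -2805/6254 (o = 16830/(-37524) = 16830*(-1/37524) = -2805/6254 ≈ -0.44851)
(32754 + 40231)*(o + n(52)) = (32754 + 40231)*(-2805/6254 + 356) = 72985*(2223619/6254) = 162290832715/6254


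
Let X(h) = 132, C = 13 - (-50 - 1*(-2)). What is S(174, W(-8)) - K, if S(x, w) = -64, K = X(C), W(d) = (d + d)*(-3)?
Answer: -196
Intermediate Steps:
C = 61 (C = 13 - (-50 + 2) = 13 - 1*(-48) = 13 + 48 = 61)
W(d) = -6*d (W(d) = (2*d)*(-3) = -6*d)
K = 132
S(174, W(-8)) - K = -64 - 1*132 = -64 - 132 = -196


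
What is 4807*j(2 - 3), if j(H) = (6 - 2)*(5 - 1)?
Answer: 76912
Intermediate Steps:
j(H) = 16 (j(H) = 4*4 = 16)
4807*j(2 - 3) = 4807*16 = 76912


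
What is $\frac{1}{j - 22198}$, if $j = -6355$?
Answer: $- \frac{1}{28553} \approx -3.5023 \cdot 10^{-5}$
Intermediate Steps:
$\frac{1}{j - 22198} = \frac{1}{-6355 - 22198} = \frac{1}{-28553} = - \frac{1}{28553}$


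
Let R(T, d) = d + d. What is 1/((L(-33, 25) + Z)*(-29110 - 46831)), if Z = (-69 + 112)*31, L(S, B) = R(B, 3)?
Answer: -1/101684999 ≈ -9.8343e-9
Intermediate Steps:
R(T, d) = 2*d
L(S, B) = 6 (L(S, B) = 2*3 = 6)
Z = 1333 (Z = 43*31 = 1333)
1/((L(-33, 25) + Z)*(-29110 - 46831)) = 1/((6 + 1333)*(-29110 - 46831)) = 1/(1339*(-75941)) = 1/(-101684999) = -1/101684999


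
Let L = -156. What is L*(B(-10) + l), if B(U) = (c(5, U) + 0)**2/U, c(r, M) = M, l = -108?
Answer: 18408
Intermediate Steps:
B(U) = U (B(U) = (U + 0)**2/U = U**2/U = U)
L*(B(-10) + l) = -156*(-10 - 108) = -156*(-118) = 18408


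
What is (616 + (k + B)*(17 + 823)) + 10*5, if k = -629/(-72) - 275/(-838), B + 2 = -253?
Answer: -258841453/1257 ≈ -2.0592e+5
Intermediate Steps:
B = -255 (B = -2 - 253 = -255)
k = 273451/30168 (k = -629*(-1/72) - 275*(-1/838) = 629/72 + 275/838 = 273451/30168 ≈ 9.0643)
(616 + (k + B)*(17 + 823)) + 10*5 = (616 + (273451/30168 - 255)*(17 + 823)) + 10*5 = (616 - 7419389/30168*840) + 50 = (616 - 259678615/1257) + 50 = -258904303/1257 + 50 = -258841453/1257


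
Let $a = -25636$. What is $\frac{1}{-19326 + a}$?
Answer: $- \frac{1}{44962} \approx -2.2241 \cdot 10^{-5}$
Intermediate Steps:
$\frac{1}{-19326 + a} = \frac{1}{-19326 - 25636} = \frac{1}{-44962} = - \frac{1}{44962}$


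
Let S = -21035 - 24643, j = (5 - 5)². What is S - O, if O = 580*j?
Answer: -45678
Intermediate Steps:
j = 0 (j = 0² = 0)
S = -45678
O = 0 (O = 580*0 = 0)
S - O = -45678 - 1*0 = -45678 + 0 = -45678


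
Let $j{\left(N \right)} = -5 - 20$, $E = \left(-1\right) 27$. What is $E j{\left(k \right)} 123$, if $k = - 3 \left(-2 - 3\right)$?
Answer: $83025$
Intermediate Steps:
$k = 15$ ($k = \left(-3\right) \left(-5\right) = 15$)
$E = -27$
$j{\left(N \right)} = -25$ ($j{\left(N \right)} = -5 - 20 = -25$)
$E j{\left(k \right)} 123 = \left(-27\right) \left(-25\right) 123 = 675 \cdot 123 = 83025$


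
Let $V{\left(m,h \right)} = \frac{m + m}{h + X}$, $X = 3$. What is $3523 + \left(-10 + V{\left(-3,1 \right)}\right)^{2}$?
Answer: $\frac{14621}{4} \approx 3655.3$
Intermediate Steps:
$V{\left(m,h \right)} = \frac{2 m}{3 + h}$ ($V{\left(m,h \right)} = \frac{m + m}{h + 3} = \frac{2 m}{3 + h}$)
$3523 + \left(-10 + V{\left(-3,1 \right)}\right)^{2} = 3523 + \left(-10 + 2 \left(-3\right) \frac{1}{3 + 1}\right)^{2} = 3523 + \left(-10 + 2 \left(-3\right) \frac{1}{4}\right)^{2} = 3523 + \left(-10 - \frac{3}{2}\right)^{2} = 3523 + \left(- \frac{23}{2}\right)^{2} = 3523 + \frac{529}{4} = \frac{14621}{4}$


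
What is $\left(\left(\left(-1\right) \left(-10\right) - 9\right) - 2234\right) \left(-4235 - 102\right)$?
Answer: $9684521$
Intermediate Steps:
$\left(\left(\left(-1\right) \left(-10\right) - 9\right) - 2234\right) \left(-4235 - 102\right) = \left(\left(10 - 9\right) - 2234\right) \left(-4337\right) = \left(1 - 2234\right) \left(-4337\right) = \left(-2233\right) \left(-4337\right) = 9684521$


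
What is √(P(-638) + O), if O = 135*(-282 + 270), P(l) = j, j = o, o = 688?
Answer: 2*I*√233 ≈ 30.529*I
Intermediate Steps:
j = 688
P(l) = 688
O = -1620 (O = 135*(-12) = -1620)
√(P(-638) + O) = √(688 - 1620) = √(-932) = 2*I*√233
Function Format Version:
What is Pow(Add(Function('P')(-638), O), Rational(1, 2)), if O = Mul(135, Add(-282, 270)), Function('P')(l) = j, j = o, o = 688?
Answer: Mul(2, I, Pow(233, Rational(1, 2))) ≈ Mul(30.529, I)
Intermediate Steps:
j = 688
Function('P')(l) = 688
O = -1620 (O = Mul(135, -12) = -1620)
Pow(Add(Function('P')(-638), O), Rational(1, 2)) = Pow(Add(688, -1620), Rational(1, 2)) = Pow(-932, Rational(1, 2)) = Mul(2, I, Pow(233, Rational(1, 2)))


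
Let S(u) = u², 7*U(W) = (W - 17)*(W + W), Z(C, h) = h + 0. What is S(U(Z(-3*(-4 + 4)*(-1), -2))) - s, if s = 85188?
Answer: -4168436/49 ≈ -85070.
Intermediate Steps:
Z(C, h) = h
U(W) = 2*W*(-17 + W)/7 (U(W) = ((W - 17)*(W + W))/7 = ((-17 + W)*(2*W))/7 = (2*W*(-17 + W))/7 = 2*W*(-17 + W)/7)
S(U(Z(-3*(-4 + 4)*(-1), -2))) - s = ((2/7)*(-2)*(-17 - 2))² - 1*85188 = ((2/7)*(-2)*(-19))² - 85188 = (76/7)² - 85188 = 5776/49 - 85188 = -4168436/49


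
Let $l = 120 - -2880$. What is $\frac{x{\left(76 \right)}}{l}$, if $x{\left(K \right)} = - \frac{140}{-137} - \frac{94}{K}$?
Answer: $- \frac{373}{5206000} \approx -7.1648 \cdot 10^{-5}$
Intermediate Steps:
$x{\left(K \right)} = \frac{140}{137} - \frac{94}{K}$ ($x{\left(K \right)} = \left(-140\right) \left(- \frac{1}{137}\right) - \frac{94}{K} = \frac{140}{137} - \frac{94}{K}$)
$l = 3000$ ($l = 120 + 2880 = 3000$)
$\frac{x{\left(76 \right)}}{l} = \frac{\frac{140}{137} - \frac{94}{76}}{3000} = \left(\frac{140}{137} - \frac{47}{38}\right) \frac{1}{3000} = \left(- \frac{1119}{5206}\right) \frac{1}{3000} = - \frac{373}{5206000}$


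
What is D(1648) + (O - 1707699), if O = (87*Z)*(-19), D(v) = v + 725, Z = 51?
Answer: -1789629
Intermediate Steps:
D(v) = 725 + v
O = -84303 (O = (87*51)*(-19) = 4437*(-19) = -84303)
D(1648) + (O - 1707699) = (725 + 1648) + (-84303 - 1707699) = 2373 - 1792002 = -1789629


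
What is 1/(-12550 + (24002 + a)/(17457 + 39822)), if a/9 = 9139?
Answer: -57279/718745197 ≈ -7.9693e-5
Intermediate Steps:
a = 82251 (a = 9*9139 = 82251)
1/(-12550 + (24002 + a)/(17457 + 39822)) = 1/(-12550 + (24002 + 82251)/(17457 + 39822)) = 1/(-12550 + 106253/57279) = 1/(-718745197/57279) = -57279/718745197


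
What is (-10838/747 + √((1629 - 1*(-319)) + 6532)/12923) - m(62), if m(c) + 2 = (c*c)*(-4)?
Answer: 11476528/747 + 4*√530/12923 ≈ 15364.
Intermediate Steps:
m(c) = -2 - 4*c² (m(c) = -2 + (c*c)*(-4) = -2 + c²*(-4) = -2 - 4*c²)
(-10838/747 + √((1629 - 1*(-319)) + 6532)/12923) - m(62) = (-10838/747 + √((1629 - 1*(-319)) + 6532)/12923) - (-2 - 4*62²) = (-10838*1/747 + √((1629 + 319) + 6532)*(1/12923)) - (-2 - 4*3844) = (-10838/747 + √(1948 + 6532)*(1/12923)) - (-2 - 15376) = (-10838/747 + √8480*(1/12923)) - 1*(-15378) = (-10838/747 + (4*√530)*(1/12923)) + 15378 = (-10838/747 + 4*√530/12923) + 15378 = 11476528/747 + 4*√530/12923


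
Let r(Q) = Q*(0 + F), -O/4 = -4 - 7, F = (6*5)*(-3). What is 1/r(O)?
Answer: -1/3960 ≈ -0.00025253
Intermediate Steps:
F = -90 (F = 30*(-3) = -90)
O = 44 (O = -4*(-4 - 7) = -4*(-11) = 44)
r(Q) = -90*Q (r(Q) = Q*(0 - 90) = Q*(-90) = -90*Q)
1/r(O) = 1/(-90*44) = 1/(-3960) = -1/3960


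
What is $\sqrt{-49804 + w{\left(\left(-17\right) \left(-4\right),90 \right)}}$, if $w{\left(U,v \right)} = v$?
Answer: $i \sqrt{49714} \approx 222.97 i$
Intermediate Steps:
$\sqrt{-49804 + w{\left(\left(-17\right) \left(-4\right),90 \right)}} = \sqrt{-49804 + 90} = \sqrt{-49714} = i \sqrt{49714}$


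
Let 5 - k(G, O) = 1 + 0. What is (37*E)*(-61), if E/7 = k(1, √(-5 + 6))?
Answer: -63196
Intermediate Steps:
k(G, O) = 4 (k(G, O) = 5 - (1 + 0) = 5 - 1*1 = 5 - 1 = 4)
E = 28 (E = 7*4 = 28)
(37*E)*(-61) = (37*28)*(-61) = 1036*(-61) = -63196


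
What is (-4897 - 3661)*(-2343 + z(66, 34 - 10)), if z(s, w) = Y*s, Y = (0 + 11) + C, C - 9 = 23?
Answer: -4236210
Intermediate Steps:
C = 32 (C = 9 + 23 = 32)
Y = 43 (Y = (0 + 11) + 32 = 11 + 32 = 43)
z(s, w) = 43*s
(-4897 - 3661)*(-2343 + z(66, 34 - 10)) = (-4897 - 3661)*(-2343 + 43*66) = -8558*(-2343 + 2838) = -8558*495 = -4236210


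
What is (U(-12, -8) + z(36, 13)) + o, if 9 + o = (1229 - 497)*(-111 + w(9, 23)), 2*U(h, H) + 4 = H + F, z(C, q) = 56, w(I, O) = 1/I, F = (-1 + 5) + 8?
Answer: -243371/3 ≈ -81124.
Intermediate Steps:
F = 12 (F = 4 + 8 = 12)
U(h, H) = 4 + H/2 (U(h, H) = -2 + (H + 12)/2 = -2 + (12 + H)/2 = -2 + (6 + H/2) = 4 + H/2)
o = -243539/3 (o = -9 + (1229 - 497)*(-111 + 1/9) = -9 + 732*(-111 + ⅑) = -9 + 732*(-998/9) = -9 - 243512/3 = -243539/3 ≈ -81180.)
(U(-12, -8) + z(36, 13)) + o = ((4 + (½)*(-8)) + 56) - 243539/3 = ((4 - 4) + 56) - 243539/3 = (0 + 56) - 243539/3 = 56 - 243539/3 = -243371/3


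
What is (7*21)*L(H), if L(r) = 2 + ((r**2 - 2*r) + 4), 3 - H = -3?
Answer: 4410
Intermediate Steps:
H = 6 (H = 3 - 1*(-3) = 3 + 3 = 6)
L(r) = 6 + r**2 - 2*r (L(r) = 2 + (4 + r**2 - 2*r) = 6 + r**2 - 2*r)
(7*21)*L(H) = (7*21)*(6 + 6**2 - 2*6) = 147*(6 + 36 - 12) = 147*30 = 4410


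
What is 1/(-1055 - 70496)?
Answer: -1/71551 ≈ -1.3976e-5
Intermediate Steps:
1/(-1055 - 70496) = 1/(-71551) = -1/71551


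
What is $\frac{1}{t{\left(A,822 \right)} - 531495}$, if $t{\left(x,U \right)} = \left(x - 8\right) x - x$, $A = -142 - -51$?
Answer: $- \frac{1}{522395} \approx -1.9143 \cdot 10^{-6}$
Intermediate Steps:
$A = -91$ ($A = -142 + 51 = -91$)
$t{\left(x,U \right)} = - x + x \left(-8 + x\right)$ ($t{\left(x,U \right)} = \left(x - 8\right) x - x = \left(-8 + x\right) x - x = x \left(-8 + x\right) - x = - x + x \left(-8 + x\right)$)
$\frac{1}{t{\left(A,822 \right)} - 531495} = \frac{1}{- 91 \left(-9 - 91\right) - 531495} = \frac{1}{\left(-91\right) \left(-100\right) - 531495} = \frac{1}{9100 - 531495} = \frac{1}{-522395} = - \frac{1}{522395}$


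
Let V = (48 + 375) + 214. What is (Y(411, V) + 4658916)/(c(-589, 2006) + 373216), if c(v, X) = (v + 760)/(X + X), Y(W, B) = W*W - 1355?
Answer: 19363845784/1497342763 ≈ 12.932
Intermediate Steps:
V = 637 (V = 423 + 214 = 637)
Y(W, B) = -1355 + W**2 (Y(W, B) = W**2 - 1355 = -1355 + W**2)
c(v, X) = (760 + v)/(2*X) (c(v, X) = (760 + v)/((2*X)) = (760 + v)*(1/(2*X)) = (760 + v)/(2*X))
(Y(411, V) + 4658916)/(c(-589, 2006) + 373216) = ((-1355 + 411**2) + 4658916)/((1/2)*(760 - 589)/2006 + 373216) = ((-1355 + 168921) + 4658916)/((1/2)*(1/2006)*171 + 373216) = (167566 + 4658916)/(171/4012 + 373216) = 4826482/(1497342763/4012) = 4826482*(4012/1497342763) = 19363845784/1497342763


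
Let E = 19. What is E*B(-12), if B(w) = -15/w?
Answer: 95/4 ≈ 23.750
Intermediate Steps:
E*B(-12) = 19*(-15/(-12)) = 19*(-15*(-1/12)) = 19*(5/4) = 95/4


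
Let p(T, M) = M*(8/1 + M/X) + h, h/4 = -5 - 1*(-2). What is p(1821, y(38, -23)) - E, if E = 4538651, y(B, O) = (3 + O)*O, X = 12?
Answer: -13552049/3 ≈ -4.5174e+6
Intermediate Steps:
h = -12 (h = 4*(-5 - 1*(-2)) = 4*(-5 + 2) = 4*(-3) = -12)
y(B, O) = O*(3 + O)
p(T, M) = -12 + M*(8 + M/12) (p(T, M) = M*(8/1 + M/12) - 12 = M*(8*1 + M*(1/12)) - 12 = M*(8 + M/12) - 12 = -12 + M*(8 + M/12))
p(1821, y(38, -23)) - E = (-12 + 8*(-23*(3 - 23)) + (-23*(3 - 23))²/12) - 1*4538651 = (-12 + 8*(-23*(-20)) + (-23*(-20))²/12) - 4538651 = (-12 + 8*460 + (1/12)*460²) - 4538651 = (-12 + 3680 + (1/12)*211600) - 4538651 = (-12 + 3680 + 52900/3) - 4538651 = 63904/3 - 4538651 = -13552049/3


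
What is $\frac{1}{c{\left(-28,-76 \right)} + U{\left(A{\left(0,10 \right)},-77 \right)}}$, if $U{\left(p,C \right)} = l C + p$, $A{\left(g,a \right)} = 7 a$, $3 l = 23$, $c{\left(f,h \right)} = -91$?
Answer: $- \frac{3}{1834} \approx -0.0016358$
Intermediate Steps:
$l = \frac{23}{3}$ ($l = \frac{1}{3} \cdot 23 = \frac{23}{3} \approx 7.6667$)
$U{\left(p,C \right)} = p + \frac{23 C}{3}$ ($U{\left(p,C \right)} = \frac{23 C}{3} + p = p + \frac{23 C}{3}$)
$\frac{1}{c{\left(-28,-76 \right)} + U{\left(A{\left(0,10 \right)},-77 \right)}} = \frac{1}{-91 + \left(7 \cdot 10 + \frac{23}{3} \left(-77\right)\right)} = \frac{1}{-91 + \left(70 - \frac{1771}{3}\right)} = \frac{1}{-91 - \frac{1561}{3}} = \frac{1}{- \frac{1834}{3}} = - \frac{3}{1834}$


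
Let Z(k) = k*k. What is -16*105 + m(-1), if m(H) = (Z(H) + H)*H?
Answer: -1680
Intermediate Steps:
Z(k) = k²
m(H) = H*(H + H²) (m(H) = (H² + H)*H = (H + H²)*H = H*(H + H²))
-16*105 + m(-1) = -16*105 + (-1)²*(1 - 1) = -1680 + 1*0 = -1680 + 0 = -1680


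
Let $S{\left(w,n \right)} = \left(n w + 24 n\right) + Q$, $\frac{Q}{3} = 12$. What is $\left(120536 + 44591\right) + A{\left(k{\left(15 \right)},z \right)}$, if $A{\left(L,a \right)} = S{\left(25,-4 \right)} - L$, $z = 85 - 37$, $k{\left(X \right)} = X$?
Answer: $164952$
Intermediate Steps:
$Q = 36$ ($Q = 3 \cdot 12 = 36$)
$S{\left(w,n \right)} = 36 + 24 n + n w$ ($S{\left(w,n \right)} = \left(n w + 24 n\right) + 36 = \left(24 n + n w\right) + 36 = 36 + 24 n + n w$)
$z = 48$ ($z = 85 - 37 = 48$)
$A{\left(L,a \right)} = -160 - L$ ($A{\left(L,a \right)} = \left(36 + 24 \left(-4\right) - 100\right) - L = \left(36 - 96 - 100\right) - L = -160 - L$)
$\left(120536 + 44591\right) + A{\left(k{\left(15 \right)},z \right)} = \left(120536 + 44591\right) - 175 = 165127 - 175 = 164952$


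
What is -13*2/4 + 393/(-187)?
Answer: -3217/374 ≈ -8.6016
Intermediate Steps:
-13*2/4 + 393/(-187) = -26*1/4 + 393*(-1/187) = -13/2 - 393/187 = -3217/374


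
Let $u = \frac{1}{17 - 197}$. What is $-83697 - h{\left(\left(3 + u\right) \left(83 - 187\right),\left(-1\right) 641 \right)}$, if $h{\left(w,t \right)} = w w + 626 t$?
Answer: $\frac{446685029}{2025} \approx 2.2059 \cdot 10^{5}$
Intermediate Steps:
$u = - \frac{1}{180}$ ($u = \frac{1}{-180} = - \frac{1}{180} \approx -0.0055556$)
$h{\left(w,t \right)} = w^{2} + 626 t$
$-83697 - h{\left(\left(3 + u\right) \left(83 - 187\right),\left(-1\right) 641 \right)} = -83697 - \left(\left(\left(3 - \frac{1}{180}\right) \left(83 - 187\right)\right)^{2} + 626 \left(\left(-1\right) 641\right)\right) = -83697 - \left(\left(\frac{539}{180} \left(-104\right)\right)^{2} + 626 \left(-641\right)\right) = -83697 - \left(\left(- \frac{14014}{45}\right)^{2} - 401266\right) = -83697 - \left(\frac{196392196}{2025} - 401266\right) = -83697 - - \frac{616171454}{2025} = -83697 + \frac{616171454}{2025} = \frac{446685029}{2025}$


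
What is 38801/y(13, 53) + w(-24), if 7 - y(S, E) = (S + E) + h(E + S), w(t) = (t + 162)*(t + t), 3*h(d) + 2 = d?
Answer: -7107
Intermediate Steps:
h(d) = -⅔ + d/3
w(t) = 2*t*(162 + t) (w(t) = (162 + t)*(2*t) = 2*t*(162 + t))
y(S, E) = 23/3 - 4*E/3 - 4*S/3 (y(S, E) = 7 - ((S + E) + (-⅔ + (E + S)/3)) = 7 - ((E + S) + (-⅔ + (E/3 + S/3))) = 7 - ((E + S) + (-⅔ + E/3 + S/3)) = 7 - (-⅔ + 4*E/3 + 4*S/3) = 7 + (⅔ - 4*E/3 - 4*S/3) = 23/3 - 4*E/3 - 4*S/3)
38801/y(13, 53) + w(-24) = 38801/(23/3 - 4/3*53 - 4/3*13) + 2*(-24)*(162 - 24) = 38801/(23/3 - 212/3 - 52/3) + 2*(-24)*138 = 38801/(-241/3) - 6624 = 38801*(-3/241) - 6624 = -483 - 6624 = -7107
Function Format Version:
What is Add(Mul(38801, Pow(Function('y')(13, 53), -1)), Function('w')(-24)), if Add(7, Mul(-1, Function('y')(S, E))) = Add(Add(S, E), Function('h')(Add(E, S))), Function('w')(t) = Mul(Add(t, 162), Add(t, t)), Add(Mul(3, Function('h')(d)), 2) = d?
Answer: -7107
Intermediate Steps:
Function('h')(d) = Add(Rational(-2, 3), Mul(Rational(1, 3), d))
Function('w')(t) = Mul(2, t, Add(162, t)) (Function('w')(t) = Mul(Add(162, t), Mul(2, t)) = Mul(2, t, Add(162, t)))
Function('y')(S, E) = Add(Rational(23, 3), Mul(Rational(-4, 3), E), Mul(Rational(-4, 3), S)) (Function('y')(S, E) = Add(7, Mul(-1, Add(Add(S, E), Add(Rational(-2, 3), Mul(Rational(1, 3), Add(E, S)))))) = Add(7, Mul(-1, Add(Add(E, S), Add(Rational(-2, 3), Add(Mul(Rational(1, 3), E), Mul(Rational(1, 3), S)))))) = Add(7, Mul(-1, Add(Add(E, S), Add(Rational(-2, 3), Mul(Rational(1, 3), E), Mul(Rational(1, 3), S))))) = Add(7, Mul(-1, Add(Rational(-2, 3), Mul(Rational(4, 3), E), Mul(Rational(4, 3), S)))) = Add(7, Add(Rational(2, 3), Mul(Rational(-4, 3), E), Mul(Rational(-4, 3), S))) = Add(Rational(23, 3), Mul(Rational(-4, 3), E), Mul(Rational(-4, 3), S)))
Add(Mul(38801, Pow(Function('y')(13, 53), -1)), Function('w')(-24)) = Add(Mul(38801, Pow(Add(Rational(23, 3), Mul(Rational(-4, 3), 53), Mul(Rational(-4, 3), 13)), -1)), Mul(2, -24, Add(162, -24))) = Add(Mul(38801, Pow(Add(Rational(23, 3), Rational(-212, 3), Rational(-52, 3)), -1)), Mul(2, -24, 138)) = Add(Mul(38801, Pow(Rational(-241, 3), -1)), -6624) = Add(Mul(38801, Rational(-3, 241)), -6624) = Add(-483, -6624) = -7107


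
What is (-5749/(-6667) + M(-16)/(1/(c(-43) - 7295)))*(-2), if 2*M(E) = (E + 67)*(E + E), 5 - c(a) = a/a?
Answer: -79330057802/6667 ≈ -1.1899e+7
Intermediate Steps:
c(a) = 4 (c(a) = 5 - a/a = 5 - 1*1 = 5 - 1 = 4)
M(E) = E*(67 + E) (M(E) = ((E + 67)*(E + E))/2 = ((67 + E)*(2*E))/2 = (2*E*(67 + E))/2 = E*(67 + E))
(-5749/(-6667) + M(-16)/(1/(c(-43) - 7295)))*(-2) = (-5749/(-6667) + (-16*(67 - 16))/(1/(4 - 7295)))*(-2) = (-5749*(-1/6667) + (-16*51)/(1/(-7291)))*(-2) = (5749/6667 - 816/(-1/7291))*(-2) = (5749/6667 - 816*(-7291))*(-2) = (5749/6667 + 5949456)*(-2) = (39665028901/6667)*(-2) = -79330057802/6667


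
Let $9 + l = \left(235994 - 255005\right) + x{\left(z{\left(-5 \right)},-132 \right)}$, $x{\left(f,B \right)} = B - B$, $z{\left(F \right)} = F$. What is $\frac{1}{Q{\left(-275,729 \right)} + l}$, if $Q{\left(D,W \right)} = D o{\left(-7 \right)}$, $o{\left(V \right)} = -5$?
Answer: $- \frac{1}{17645} \approx -5.6673 \cdot 10^{-5}$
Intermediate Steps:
$Q{\left(D,W \right)} = - 5 D$ ($Q{\left(D,W \right)} = D \left(-5\right) = - 5 D$)
$x{\left(f,B \right)} = 0$
$l = -19020$ ($l = -9 + \left(\left(235994 - 255005\right) + 0\right) = -9 + \left(-19011 + 0\right) = -9 - 19011 = -19020$)
$\frac{1}{Q{\left(-275,729 \right)} + l} = \frac{1}{\left(-5\right) \left(-275\right) - 19020} = \frac{1}{1375 - 19020} = \frac{1}{-17645} = - \frac{1}{17645}$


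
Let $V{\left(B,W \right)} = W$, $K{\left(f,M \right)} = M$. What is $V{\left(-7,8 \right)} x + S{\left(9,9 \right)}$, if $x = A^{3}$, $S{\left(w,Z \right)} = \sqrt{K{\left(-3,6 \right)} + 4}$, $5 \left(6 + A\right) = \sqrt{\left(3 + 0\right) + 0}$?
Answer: $- \frac{43632}{25} + \sqrt{10} + \frac{21624 \sqrt{3}}{125} \approx -1442.5$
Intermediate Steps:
$A = -6 + \frac{\sqrt{3}}{5}$ ($A = -6 + \frac{\sqrt{\left(3 + 0\right) + 0}}{5} = -6 + \frac{\sqrt{3 + 0}}{5} = -6 + \frac{\sqrt{3}}{5} \approx -5.6536$)
$S{\left(w,Z \right)} = \sqrt{10}$ ($S{\left(w,Z \right)} = \sqrt{6 + 4} = \sqrt{10}$)
$x = \left(-6 + \frac{\sqrt{3}}{5}\right)^{3} \approx -180.71$
$V{\left(-7,8 \right)} x + S{\left(9,9 \right)} = 8 \left(- \frac{5454}{25} + \frac{2703 \sqrt{3}}{125}\right) + \sqrt{10} = \left(- \frac{43632}{25} + \frac{21624 \sqrt{3}}{125}\right) + \sqrt{10} = - \frac{43632}{25} + \sqrt{10} + \frac{21624 \sqrt{3}}{125}$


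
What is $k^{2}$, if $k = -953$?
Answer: $908209$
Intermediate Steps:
$k^{2} = \left(-953\right)^{2} = 908209$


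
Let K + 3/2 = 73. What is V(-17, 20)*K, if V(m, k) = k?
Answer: 1430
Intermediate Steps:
K = 143/2 (K = -3/2 + 73 = 143/2 ≈ 71.500)
V(-17, 20)*K = 20*(143/2) = 1430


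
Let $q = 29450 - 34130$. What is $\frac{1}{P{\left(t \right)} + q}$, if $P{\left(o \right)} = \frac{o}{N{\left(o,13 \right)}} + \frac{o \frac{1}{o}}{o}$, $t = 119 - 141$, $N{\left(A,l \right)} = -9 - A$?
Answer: $- \frac{286}{1338977} \approx -0.0002136$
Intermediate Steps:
$q = -4680$ ($q = 29450 - 34130 = -4680$)
$t = -22$ ($t = 119 - 141 = -22$)
$P{\left(o \right)} = \frac{1}{o} + \frac{o}{-9 - o}$ ($P{\left(o \right)} = \frac{o}{-9 - o} + \frac{o \frac{1}{o}}{o} = \frac{o}{-9 - o} + 1 \frac{1}{o} = \frac{o}{-9 - o} + \frac{1}{o} = \frac{1}{o} + \frac{o}{-9 - o}$)
$\frac{1}{P{\left(t \right)} + q} = \frac{1}{\frac{9 - 22 - \left(-22\right)^{2}}{\left(-22\right) \left(9 - 22\right)} - 4680} = \frac{1}{- \frac{9 - 22 - 484}{22 \left(-13\right)} - 4680} = \frac{1}{\left(- \frac{1}{22}\right) \left(- \frac{1}{13}\right) \left(9 - 22 - 484\right) - 4680} = \frac{1}{\left(- \frac{1}{22}\right) \left(- \frac{1}{13}\right) \left(-497\right) - 4680} = \frac{1}{- \frac{497}{286} - 4680} = \frac{1}{- \frac{1338977}{286}} = - \frac{286}{1338977}$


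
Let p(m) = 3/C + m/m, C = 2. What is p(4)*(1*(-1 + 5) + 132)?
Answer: 340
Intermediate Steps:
p(m) = 5/2 (p(m) = 3/2 + m/m = 3*(½) + 1 = 3/2 + 1 = 5/2)
p(4)*(1*(-1 + 5) + 132) = 5*(1*(-1 + 5) + 132)/2 = 5*(1*4 + 132)/2 = 5*(4 + 132)/2 = (5/2)*136 = 340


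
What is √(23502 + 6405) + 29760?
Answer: 29760 + 3*√3323 ≈ 29933.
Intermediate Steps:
√(23502 + 6405) + 29760 = √29907 + 29760 = 3*√3323 + 29760 = 29760 + 3*√3323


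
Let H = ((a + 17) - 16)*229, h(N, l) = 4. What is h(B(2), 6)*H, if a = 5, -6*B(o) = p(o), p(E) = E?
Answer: 5496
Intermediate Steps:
B(o) = -o/6
H = 1374 (H = ((5 + 17) - 16)*229 = (22 - 16)*229 = 6*229 = 1374)
h(B(2), 6)*H = 4*1374 = 5496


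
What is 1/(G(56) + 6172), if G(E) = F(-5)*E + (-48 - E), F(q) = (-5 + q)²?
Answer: 1/11668 ≈ 8.5704e-5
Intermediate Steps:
G(E) = -48 + 99*E (G(E) = (-5 - 5)²*E + (-48 - E) = (-10)²*E + (-48 - E) = 100*E + (-48 - E) = -48 + 99*E)
1/(G(56) + 6172) = 1/((-48 + 99*56) + 6172) = 1/((-48 + 5544) + 6172) = 1/(5496 + 6172) = 1/11668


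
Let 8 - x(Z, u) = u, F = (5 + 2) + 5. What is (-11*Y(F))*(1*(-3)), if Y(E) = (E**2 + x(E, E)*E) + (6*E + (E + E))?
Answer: 6336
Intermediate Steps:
F = 12 (F = 7 + 5 = 12)
x(Z, u) = 8 - u
Y(E) = E**2 + 8*E + E*(8 - E) (Y(E) = (E**2 + (8 - E)*E) + (6*E + (E + E)) = (E**2 + E*(8 - E)) + (6*E + 2*E) = (E**2 + E*(8 - E)) + 8*E = E**2 + 8*E + E*(8 - E))
(-11*Y(F))*(1*(-3)) = (-176*12)*(1*(-3)) = -11*192*(-3) = -2112*(-3) = 6336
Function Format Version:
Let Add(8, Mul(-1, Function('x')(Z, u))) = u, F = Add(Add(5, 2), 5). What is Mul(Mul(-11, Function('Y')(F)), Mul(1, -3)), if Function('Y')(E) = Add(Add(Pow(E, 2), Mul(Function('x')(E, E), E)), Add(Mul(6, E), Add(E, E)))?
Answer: 6336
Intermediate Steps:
F = 12 (F = Add(7, 5) = 12)
Function('x')(Z, u) = Add(8, Mul(-1, u))
Function('Y')(E) = Add(Pow(E, 2), Mul(8, E), Mul(E, Add(8, Mul(-1, E)))) (Function('Y')(E) = Add(Add(Pow(E, 2), Mul(Add(8, Mul(-1, E)), E)), Add(Mul(6, E), Add(E, E))) = Add(Add(Pow(E, 2), Mul(E, Add(8, Mul(-1, E)))), Add(Mul(6, E), Mul(2, E))) = Add(Add(Pow(E, 2), Mul(E, Add(8, Mul(-1, E)))), Mul(8, E)) = Add(Pow(E, 2), Mul(8, E), Mul(E, Add(8, Mul(-1, E)))))
Mul(Mul(-11, Function('Y')(F)), Mul(1, -3)) = Mul(Mul(-11, Mul(16, 12)), Mul(1, -3)) = Mul(Mul(-11, 192), -3) = Mul(-2112, -3) = 6336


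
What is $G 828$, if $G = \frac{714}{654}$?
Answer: $\frac{98532}{109} \approx 903.96$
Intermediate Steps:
$G = \frac{119}{109}$ ($G = 714 \cdot \frac{1}{654} = \frac{119}{109} \approx 1.0917$)
$G 828 = \frac{119}{109} \cdot 828 = \frac{98532}{109}$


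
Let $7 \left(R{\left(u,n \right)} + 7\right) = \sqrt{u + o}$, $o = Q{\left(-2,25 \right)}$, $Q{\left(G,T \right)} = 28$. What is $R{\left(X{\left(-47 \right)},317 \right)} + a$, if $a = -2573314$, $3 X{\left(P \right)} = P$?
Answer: $-2573321 + \frac{\sqrt{111}}{21} \approx -2.5733 \cdot 10^{6}$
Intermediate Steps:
$X{\left(P \right)} = \frac{P}{3}$
$o = 28$
$R{\left(u,n \right)} = -7 + \frac{\sqrt{28 + u}}{7}$ ($R{\left(u,n \right)} = -7 + \frac{\sqrt{u + 28}}{7} = -7 + \frac{\sqrt{28 + u}}{7}$)
$R{\left(X{\left(-47 \right)},317 \right)} + a = \left(-7 + \frac{\sqrt{28 + \frac{1}{3} \left(-47\right)}}{7}\right) - 2573314 = \left(-7 + \frac{\sqrt{28 - \frac{47}{3}}}{7}\right) - 2573314 = \left(-7 + \frac{\sqrt{\frac{37}{3}}}{7}\right) - 2573314 = \left(-7 + \frac{\frac{1}{3} \sqrt{111}}{7}\right) - 2573314 = \left(-7 + \frac{\sqrt{111}}{21}\right) - 2573314 = -2573321 + \frac{\sqrt{111}}{21}$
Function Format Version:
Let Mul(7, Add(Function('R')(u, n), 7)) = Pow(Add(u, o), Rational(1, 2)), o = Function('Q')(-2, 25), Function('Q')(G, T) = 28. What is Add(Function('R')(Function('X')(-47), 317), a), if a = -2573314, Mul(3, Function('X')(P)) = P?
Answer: Add(-2573321, Mul(Rational(1, 21), Pow(111, Rational(1, 2)))) ≈ -2.5733e+6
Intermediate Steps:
Function('X')(P) = Mul(Rational(1, 3), P)
o = 28
Function('R')(u, n) = Add(-7, Mul(Rational(1, 7), Pow(Add(28, u), Rational(1, 2)))) (Function('R')(u, n) = Add(-7, Mul(Rational(1, 7), Pow(Add(u, 28), Rational(1, 2)))) = Add(-7, Mul(Rational(1, 7), Pow(Add(28, u), Rational(1, 2)))))
Add(Function('R')(Function('X')(-47), 317), a) = Add(Add(-7, Mul(Rational(1, 7), Pow(Add(28, Mul(Rational(1, 3), -47)), Rational(1, 2)))), -2573314) = Add(Add(-7, Mul(Rational(1, 7), Pow(Add(28, Rational(-47, 3)), Rational(1, 2)))), -2573314) = Add(Add(-7, Mul(Rational(1, 7), Pow(Rational(37, 3), Rational(1, 2)))), -2573314) = Add(Add(-7, Mul(Rational(1, 7), Mul(Rational(1, 3), Pow(111, Rational(1, 2))))), -2573314) = Add(Add(-7, Mul(Rational(1, 21), Pow(111, Rational(1, 2)))), -2573314) = Add(-2573321, Mul(Rational(1, 21), Pow(111, Rational(1, 2))))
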